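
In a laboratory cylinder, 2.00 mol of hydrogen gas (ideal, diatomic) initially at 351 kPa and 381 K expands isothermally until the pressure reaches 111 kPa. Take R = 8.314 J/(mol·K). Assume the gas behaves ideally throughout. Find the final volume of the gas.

57.1 L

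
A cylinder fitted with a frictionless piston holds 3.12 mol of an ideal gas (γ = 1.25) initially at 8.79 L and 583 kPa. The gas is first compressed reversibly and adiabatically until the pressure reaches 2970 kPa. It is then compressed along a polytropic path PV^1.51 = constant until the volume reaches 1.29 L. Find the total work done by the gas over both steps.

-13000 J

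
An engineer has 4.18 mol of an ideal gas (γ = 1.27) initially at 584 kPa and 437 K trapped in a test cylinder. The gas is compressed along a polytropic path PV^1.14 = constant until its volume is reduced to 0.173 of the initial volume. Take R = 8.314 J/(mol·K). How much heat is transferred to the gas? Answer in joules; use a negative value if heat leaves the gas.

-14500 J

V₁ = nRT₁/P₁ = 4.18×8.314×437/584 = 26.0 L.
Polytropic n=1.14: T₂ = T₁(V₁/V₂)^(n−1) = 437×(5.78)^0.14 = 559 K; P₂ = P₁(V₁/V₂)^n = 4320 kPa.
W = (P₁V₁−P₂V₂)/(n−1) = (584×26.0−4320×4.50)/0.14 = -30200 J.
ΔU = nCvΔT = 4.18×30.8×(559−437) = 15700 J.
Q = ΔU + W = -14500 J.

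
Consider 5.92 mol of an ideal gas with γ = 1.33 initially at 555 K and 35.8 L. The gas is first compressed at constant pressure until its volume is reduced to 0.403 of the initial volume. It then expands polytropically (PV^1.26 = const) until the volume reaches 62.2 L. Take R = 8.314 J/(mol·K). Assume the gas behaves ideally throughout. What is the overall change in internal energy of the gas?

-60000 J

P₁ = nRT₁/V₁ = 5.92×8.314×555/35.8 = 763 kPa.
Step 1 — Isobaric: P stays 763 kPa; V/T = const ⇒ T₂ = 224 K, V₂ = 14.4 L.
W = PΔV = 763×(14.4−35.8) kPa·L = -16300 J.
ΔU = nCvΔT = 5.92×25.2×(224−555) = -49400 J.
Q = ΔU + W = nCpΔT = -65700 J.
State after step 1: P = 763 kPa, V = 14.4 L, T = 224 K.
Step 2 — Polytropic n=1.26: T₂ = T₁(V₁/V₂)^(n−1) = 224×(0.232)^0.26 = 153 K; P₂ = P₁(V₁/V₂)^n = 121 kPa.
W = (P₁V₁−P₂V₂)/(n−1) = (763×14.4−121×62.2)/0.26 = 13400 J.
ΔU = nCvΔT = 5.92×25.2×(153−224) = -10500 J.
Q = ΔU + W = 2840 J.
Net over both steps: W = -2920 J, Q = -62900 J, ΔU = -60000 J.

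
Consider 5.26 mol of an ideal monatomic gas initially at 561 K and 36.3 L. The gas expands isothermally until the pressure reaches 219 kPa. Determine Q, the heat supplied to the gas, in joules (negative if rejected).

27600 J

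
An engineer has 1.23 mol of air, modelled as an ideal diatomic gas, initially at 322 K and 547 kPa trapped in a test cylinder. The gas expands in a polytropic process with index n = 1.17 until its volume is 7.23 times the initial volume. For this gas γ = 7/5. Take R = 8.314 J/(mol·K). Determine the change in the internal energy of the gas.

V₁ = nRT₁/P₁ = 1.23×8.314×322/547 = 6.02 L.
Polytropic n=1.17: T₂ = T₁(V₁/V₂)^(n−1) = 322×(0.138)^0.17 = 230 K; P₂ = P₁(V₁/V₂)^n = 54.0 kPa.
For an ideal gas ΔU = nCvΔT with Cv = (5/2)R = 20.8 J/(mol·K).
ΔU = 1.23×20.8×(230−322) = -2350 J.

-2350 J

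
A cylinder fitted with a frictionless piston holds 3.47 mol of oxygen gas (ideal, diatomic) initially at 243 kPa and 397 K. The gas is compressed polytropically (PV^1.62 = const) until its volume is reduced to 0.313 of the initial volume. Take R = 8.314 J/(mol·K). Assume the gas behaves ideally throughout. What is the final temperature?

V₁ = nRT₁/P₁ = 3.47×8.314×397/243 = 47.1 L.
Polytropic n=1.62: T₂ = T₁(V₁/V₂)^(n−1) = 397×(3.19)^0.62 = 816 K; P₂ = P₁(V₁/V₂)^n = 1600 kPa.

816 K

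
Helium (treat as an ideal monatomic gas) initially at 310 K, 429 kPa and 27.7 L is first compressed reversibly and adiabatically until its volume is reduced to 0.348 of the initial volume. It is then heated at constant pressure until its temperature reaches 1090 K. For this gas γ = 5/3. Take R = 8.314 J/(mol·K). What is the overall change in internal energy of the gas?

44800 J

n = P₁V₁/(RT₁) = 429×27.7/(8.314×310) = 4.61 mol.
Step 1 — Adiabatic: TV^(γ−1) = const ⇒ T₂ = 310×(2.87)^0.667 = 627 K; PV^γ = const ⇒ P₂ = 2490 kPa.
ΔU = nCvΔT = 4.61×12.5×(627−310) = 18200 J.
Q = 0 for an adiabatic process, so W = −ΔU = -18200 J.
State after step 1: P = 2490 kPa, V = 9.64 L, T = 627 K.
Step 2 — Isobaric: P stays 2490 kPa; V/T = const ⇒ T₂ = 1090 K, V₂ = 16.8 L.
W = PΔV = 2490×(16.8−9.64) kPa·L = 17800 J.
ΔU = nCvΔT = 4.61×12.5×(1090−627) = 26600 J.
Q = ΔU + W = nCpΔT = 44400 J.
Net over both steps: W = -439 J, Q = 44400 J, ΔU = 44800 J.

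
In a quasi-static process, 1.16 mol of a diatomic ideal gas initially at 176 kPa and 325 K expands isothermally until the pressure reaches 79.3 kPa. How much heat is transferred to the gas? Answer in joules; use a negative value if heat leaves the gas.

2500 J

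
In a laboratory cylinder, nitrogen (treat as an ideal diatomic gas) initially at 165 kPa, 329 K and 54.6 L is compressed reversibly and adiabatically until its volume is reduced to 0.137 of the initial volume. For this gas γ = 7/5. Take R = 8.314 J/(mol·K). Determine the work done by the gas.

n = P₁V₁/(RT₁) = 165×54.6/(8.314×329) = 3.29 mol.
Adiabatic: TV^(γ−1) = const ⇒ T₂ = 329×(7.30)^0.400 = 729 K; PV^γ = const ⇒ P₂ = 2670 kPa.
ΔU = nCvΔT = 3.29×20.8×(729−329) = 27400 J.
Q = 0 for an adiabatic process, so W = −ΔU = -27400 J.

-27400 J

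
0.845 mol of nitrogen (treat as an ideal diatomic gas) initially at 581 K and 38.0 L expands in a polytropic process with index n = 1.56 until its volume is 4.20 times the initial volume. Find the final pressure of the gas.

P₁ = nRT₁/V₁ = 0.845×8.314×581/38.0 = 107 kPa.
Polytropic n=1.56: T₂ = T₁(V₁/V₂)^(n−1) = 581×(0.238)^0.56 = 260 K; P₂ = P₁(V₁/V₂)^n = 11.4 kPa.

11.4 kPa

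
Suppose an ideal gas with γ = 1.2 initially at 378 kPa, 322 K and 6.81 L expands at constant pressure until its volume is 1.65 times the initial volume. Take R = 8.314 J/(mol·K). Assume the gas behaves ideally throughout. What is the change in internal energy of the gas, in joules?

8370 J

n = P₁V₁/(RT₁) = 378×6.81/(8.314×322) = 0.962 mol.
Isobaric: P stays 378 kPa; V/T = const ⇒ T₂ = 531 K, V₂ = 11.2 L.
For an ideal gas ΔU = nCvΔT with Cv = R/(γ−1) = 41.6 J/(mol·K).
ΔU = 0.962×41.6×(531−322) = 8370 J.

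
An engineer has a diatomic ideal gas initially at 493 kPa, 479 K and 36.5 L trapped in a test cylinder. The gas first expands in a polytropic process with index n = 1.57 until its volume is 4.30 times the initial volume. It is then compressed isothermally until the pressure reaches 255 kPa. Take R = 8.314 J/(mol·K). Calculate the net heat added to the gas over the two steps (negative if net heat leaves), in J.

n = P₁V₁/(RT₁) = 493×36.5/(8.314×479) = 4.52 mol.
Step 1 — Polytropic n=1.57: T₂ = T₁(V₁/V₂)^(n−1) = 479×(0.233)^0.57 = 209 K; P₂ = P₁(V₁/V₂)^n = 49.9 kPa.
W = (P₁V₁−P₂V₂)/(n−1) = (493×36.5−49.9×157)/0.57 = 17800 J.
ΔU = nCvΔT = 4.52×20.8×(209−479) = -25400 J.
Q = ΔU + W = -7570 J.
State after step 1: P = 49.9 kPa, V = 157 L, T = 209 K.
Step 2 — Isothermal: T stays 209 K; PV = const ⇒ V₂ = 30.7 L, P₂ = 255 kPa.
ΔU = 0 (ideal gas, T constant).
W = nRT ln(V₂/V₁) = 4.52×8.314×209×ln(0.196) = -12800 J.
Q = ΔU + W = -12800 J.
Net over both steps: W = 5050 J, Q = -20400 J, ΔU = -25400 J.

-20400 J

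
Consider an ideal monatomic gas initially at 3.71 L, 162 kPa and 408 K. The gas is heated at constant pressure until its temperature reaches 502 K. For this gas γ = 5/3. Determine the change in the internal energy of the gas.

n = P₁V₁/(RT₁) = 162×3.71/(8.314×408) = 0.177 mol.
Isobaric: P stays 162 kPa; V/T = const ⇒ T₂ = 502 K, V₂ = 4.56 L.
For an ideal gas ΔU = nCvΔT with Cv = (3/2)R = 12.5 J/(mol·K).
ΔU = 0.177×12.5×(502−408) = 208 J.

208 J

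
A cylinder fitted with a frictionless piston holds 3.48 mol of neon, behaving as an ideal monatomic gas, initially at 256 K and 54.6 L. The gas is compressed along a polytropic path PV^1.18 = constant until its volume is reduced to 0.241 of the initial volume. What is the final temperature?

331 K

P₁ = nRT₁/V₁ = 3.48×8.314×256/54.6 = 136 kPa.
Polytropic n=1.18: T₂ = T₁(V₁/V₂)^(n−1) = 256×(4.15)^0.18 = 331 K; P₂ = P₁(V₁/V₂)^n = 727 kPa.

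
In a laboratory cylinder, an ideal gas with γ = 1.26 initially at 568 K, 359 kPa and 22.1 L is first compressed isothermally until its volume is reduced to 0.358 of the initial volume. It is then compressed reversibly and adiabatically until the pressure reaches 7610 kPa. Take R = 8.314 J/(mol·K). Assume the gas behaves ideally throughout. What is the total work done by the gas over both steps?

n = P₁V₁/(RT₁) = 359×22.1/(8.314×568) = 1.68 mol.
Step 1 — Isothermal: T stays 568 K; PV = const ⇒ V₂ = 7.91 L, P₂ = 1000 kPa.
ΔU = 0 (ideal gas, T constant).
W = nRT ln(V₂/V₁) = 1.68×8.314×568×ln(0.358) = -8150 J.
Q = ΔU + W = -8150 J.
State after step 1: P = 1000 kPa, V = 7.91 L, T = 568 K.
Step 2 — Adiabatic: T₂/T₁ = (P₂/P₁)^((γ−1)/γ) ⇒ T₂ = 568×(7.59)^0.206 = 863 K; V₂ = 1.58 L.
ΔU = nCvΔT = 1.68×32.0×(863−568) = 15800 J.
Q = 0 for an adiabatic process, so W = −ΔU = -15800 J.
Net over both steps: W = -24000 J, Q = -8150 J, ΔU = 15800 J.

-24000 J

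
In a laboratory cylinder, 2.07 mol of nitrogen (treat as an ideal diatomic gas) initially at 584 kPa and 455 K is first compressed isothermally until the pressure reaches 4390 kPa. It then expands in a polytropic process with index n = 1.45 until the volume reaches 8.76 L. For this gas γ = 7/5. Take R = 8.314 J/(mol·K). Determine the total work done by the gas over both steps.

-6900 J

V₁ = nRT₁/P₁ = 2.07×8.314×455/584 = 13.4 L.
Step 1 — Isothermal: T stays 455 K; PV = const ⇒ V₂ = 1.78 L, P₂ = 4390 kPa.
ΔU = 0 (ideal gas, T constant).
W = nRT ln(V₂/V₁) = 2.07×8.314×455×ln(0.133) = -15800 J.
Q = ΔU + W = -15800 J.
State after step 1: P = 4390 kPa, V = 1.78 L, T = 455 K.
Step 2 — Polytropic n=1.45: T₂ = T₁(V₁/V₂)^(n−1) = 455×(0.204)^0.45 = 222 K; P₂ = P₁(V₁/V₂)^n = 437 kPa.
W = (P₁V₁−P₂V₂)/(n−1) = (4390×1.78−437×8.76)/0.45 = 8900 J.
ΔU = nCvΔT = 2.07×20.8×(222−455) = -10000 J.
Q = ΔU + W = -1110 J.
Net over both steps: W = -6900 J, Q = -16900 J, ΔU = -10000 J.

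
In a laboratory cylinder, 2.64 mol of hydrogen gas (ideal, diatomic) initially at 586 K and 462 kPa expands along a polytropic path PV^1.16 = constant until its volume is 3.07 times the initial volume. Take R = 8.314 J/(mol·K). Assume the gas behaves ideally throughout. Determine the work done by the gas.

V₁ = nRT₁/P₁ = 2.64×8.314×586/462 = 27.8 L.
Polytropic n=1.16: T₂ = T₁(V₁/V₂)^(n−1) = 586×(0.326)^0.16 = 490 K; P₂ = P₁(V₁/V₂)^n = 126 kPa.
W = (P₁V₁−P₂V₂)/(n−1) = (462×27.8−126×85.5)/0.16 = 13200 J.

13200 J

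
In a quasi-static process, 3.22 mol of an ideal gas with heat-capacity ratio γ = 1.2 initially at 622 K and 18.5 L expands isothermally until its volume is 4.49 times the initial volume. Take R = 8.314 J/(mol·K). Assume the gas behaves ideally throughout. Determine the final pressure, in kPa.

P₁ = nRT₁/V₁ = 3.22×8.314×622/18.5 = 900 kPa.
Isothermal: T stays 622 K; PV = const ⇒ V₂ = 83.1 L, P₂ = 200 kPa.

200 kPa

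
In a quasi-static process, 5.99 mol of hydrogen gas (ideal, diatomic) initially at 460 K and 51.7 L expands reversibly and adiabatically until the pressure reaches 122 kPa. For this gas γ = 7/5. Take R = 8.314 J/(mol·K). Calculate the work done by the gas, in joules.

P₁ = nRT₁/V₁ = 5.99×8.314×460/51.7 = 443 kPa.
Adiabatic: T₂/T₁ = (P₂/P₁)^((γ−1)/γ) ⇒ T₂ = 460×(0.275)^0.286 = 318 K; V₂ = 130 L.
ΔU = nCvΔT = 5.99×20.8×(318−460) = -17700 J.
Q = 0 for an adiabatic process, so W = −ΔU = 17700 J.

17700 J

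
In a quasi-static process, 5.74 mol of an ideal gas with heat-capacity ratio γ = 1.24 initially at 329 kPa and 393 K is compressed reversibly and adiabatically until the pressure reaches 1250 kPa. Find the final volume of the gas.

19.4 L

V₁ = nRT₁/P₁ = 5.74×8.314×393/329 = 57.0 L.
Adiabatic: T₂/T₁ = (P₂/P₁)^((γ−1)/γ) ⇒ T₂ = 393×(3.80)^0.194 = 509 K; V₂ = 19.4 L.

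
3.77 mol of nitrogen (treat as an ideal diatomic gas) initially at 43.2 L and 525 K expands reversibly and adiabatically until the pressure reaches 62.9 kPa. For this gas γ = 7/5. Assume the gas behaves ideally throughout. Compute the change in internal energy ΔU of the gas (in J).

-16500 J

P₁ = nRT₁/V₁ = 3.77×8.314×525/43.2 = 381 kPa.
Adiabatic: T₂/T₁ = (P₂/P₁)^((γ−1)/γ) ⇒ T₂ = 525×(0.165)^0.286 = 314 K; V₂ = 156 L.
For an ideal gas ΔU = nCvΔT with Cv = (5/2)R = 20.8 J/(mol·K).
ΔU = 3.77×20.8×(314−525) = -16500 J.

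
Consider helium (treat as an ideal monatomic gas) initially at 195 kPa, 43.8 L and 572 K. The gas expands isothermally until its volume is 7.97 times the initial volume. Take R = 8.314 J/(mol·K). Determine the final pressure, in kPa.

24.5 kPa

Isothermal: T stays 572 K; PV = const ⇒ V₂ = 349 L, P₂ = 24.5 kPa.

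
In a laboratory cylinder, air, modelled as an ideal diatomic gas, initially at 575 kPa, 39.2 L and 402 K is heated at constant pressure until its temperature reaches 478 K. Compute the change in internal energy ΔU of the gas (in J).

10700 J

n = P₁V₁/(RT₁) = 575×39.2/(8.314×402) = 6.74 mol.
Isobaric: P stays 575 kPa; V/T = const ⇒ T₂ = 478 K, V₂ = 46.6 L.
For an ideal gas ΔU = nCvΔT with Cv = (5/2)R = 20.8 J/(mol·K).
ΔU = 6.74×20.8×(478−402) = 10700 J.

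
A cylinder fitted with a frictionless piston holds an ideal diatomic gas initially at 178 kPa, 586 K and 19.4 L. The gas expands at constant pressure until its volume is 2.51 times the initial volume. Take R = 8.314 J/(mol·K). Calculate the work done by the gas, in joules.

5210 J

n = P₁V₁/(RT₁) = 178×19.4/(8.314×586) = 0.709 mol.
Isobaric: P stays 178 kPa; V/T = const ⇒ T₂ = 1470 K, V₂ = 48.7 L.
W = PΔV = 178×(48.7−19.4) kPa·L = 5210 J.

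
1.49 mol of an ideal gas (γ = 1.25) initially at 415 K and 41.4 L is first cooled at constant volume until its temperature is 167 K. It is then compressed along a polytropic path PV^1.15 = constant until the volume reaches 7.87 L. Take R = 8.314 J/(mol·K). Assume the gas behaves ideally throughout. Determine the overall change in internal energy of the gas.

-9950 J

P₁ = nRT₁/V₁ = 1.49×8.314×415/41.4 = 124 kPa.
Step 1 — Isochoric: V stays 41.4 L; P/T = const ⇒ T₂ = 167 K, P₂ = 50.0 kPa.
W = 0 (no volume change).
ΔU = nCvΔT = 1.49×33.3×(167−415) = -12300 J.
Q = ΔU = -12300 J.
State after step 1: P = 50.0 kPa, V = 41.4 L, T = 167 K.
Step 2 — Polytropic n=1.15: T₂ = T₁(V₁/V₂)^(n−1) = 167×(5.26)^0.15 = 214 K; P₂ = P₁(V₁/V₂)^n = 337 kPa.
W = (P₁V₁−P₂V₂)/(n−1) = (50.0×41.4−337×7.87)/0.15 = -3900 J.
ΔU = nCvΔT = 1.49×33.3×(214−167) = 2340 J.
Q = ΔU + W = -1560 J.
Net over both steps: W = -3900 J, Q = -13800 J, ΔU = -9950 J.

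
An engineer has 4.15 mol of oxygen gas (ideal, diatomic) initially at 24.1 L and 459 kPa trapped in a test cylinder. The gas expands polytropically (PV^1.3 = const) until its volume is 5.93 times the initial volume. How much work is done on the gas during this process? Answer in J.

-15300 J

T₁ = P₁V₁/(nR) = 459×24.1/(4.15×8.314) = 321 K.
Polytropic n=1.3: T₂ = T₁(V₁/V₂)^(n−1) = 321×(0.169)^0.30 = 188 K; P₂ = P₁(V₁/V₂)^n = 45.4 kPa.
W = (P₁V₁−P₂V₂)/(n−1) = (459×24.1−45.4×143)/0.30 = 15300 J.
Work done on the gas = −W_by = -15300 J.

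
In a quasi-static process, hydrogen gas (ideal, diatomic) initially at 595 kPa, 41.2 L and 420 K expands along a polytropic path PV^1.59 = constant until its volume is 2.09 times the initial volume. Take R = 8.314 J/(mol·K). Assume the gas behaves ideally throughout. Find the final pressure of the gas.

Polytropic n=1.59: T₂ = T₁(V₁/V₂)^(n−1) = 420×(0.478)^0.59 = 272 K; P₂ = P₁(V₁/V₂)^n = 184 kPa.

184 kPa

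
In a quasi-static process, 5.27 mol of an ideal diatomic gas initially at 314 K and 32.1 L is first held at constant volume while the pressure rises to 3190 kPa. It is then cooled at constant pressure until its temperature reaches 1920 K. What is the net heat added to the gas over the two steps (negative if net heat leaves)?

158000 J

P₁ = nRT₁/V₁ = 5.27×8.314×314/32.1 = 429 kPa.
Step 1 — Isochoric: V stays 32.1 L; P/T = const ⇒ T₂ = 2340 K, P₂ = 3190 kPa.
W = 0 (no volume change).
ΔU = nCvΔT = 5.27×20.8×(2340−314) = 222000 J.
Q = ΔU = 222000 J.
State after step 1: P = 3190 kPa, V = 32.1 L, T = 2340 K.
Step 2 — Isobaric: P stays 3190 kPa; V/T = const ⇒ T₂ = 1920 K, V₂ = 26.4 L.
W = PΔV = 3190×(26.4−32.1) kPa·L = -18300 J.
ΔU = nCvΔT = 5.27×20.8×(1920−2340) = -45700 J.
Q = ΔU + W = nCpΔT = -64000 J.
Net over both steps: W = -18300 J, Q = 158000 J, ΔU = 176000 J.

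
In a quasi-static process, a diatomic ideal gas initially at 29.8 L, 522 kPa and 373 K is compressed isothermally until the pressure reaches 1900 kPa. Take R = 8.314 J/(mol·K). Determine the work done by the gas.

-20100 J

n = P₁V₁/(RT₁) = 522×29.8/(8.314×373) = 5.02 mol.
Isothermal: T stays 373 K; PV = const ⇒ V₂ = 8.19 L, P₂ = 1900 kPa.
W = nRT ln(V₂/V₁) = 5.02×8.314×373×ln(0.275) = -20100 J.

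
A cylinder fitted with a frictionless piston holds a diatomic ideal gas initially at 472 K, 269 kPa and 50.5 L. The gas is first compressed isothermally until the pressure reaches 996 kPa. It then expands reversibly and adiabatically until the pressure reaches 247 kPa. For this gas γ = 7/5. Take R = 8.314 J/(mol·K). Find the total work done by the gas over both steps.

-6620 J

n = P₁V₁/(RT₁) = 269×50.5/(8.314×472) = 3.46 mol.
Step 1 — Isothermal: T stays 472 K; PV = const ⇒ V₂ = 13.6 L, P₂ = 996 kPa.
ΔU = 0 (ideal gas, T constant).
W = nRT ln(V₂/V₁) = 3.46×8.314×472×ln(0.270) = -17800 J.
Q = ΔU + W = -17800 J.
State after step 1: P = 996 kPa, V = 13.6 L, T = 472 K.
Step 2 — Adiabatic: T₂/T₁ = (P₂/P₁)^((γ−1)/γ) ⇒ T₂ = 472×(0.248)^0.286 = 317 K; V₂ = 36.9 L.
ΔU = nCvΔT = 3.46×20.8×(317−472) = -11200 J.
Q = 0 for an adiabatic process, so W = −ΔU = 11200 J.
Net over both steps: W = -6620 J, Q = -17800 J, ΔU = -11200 J.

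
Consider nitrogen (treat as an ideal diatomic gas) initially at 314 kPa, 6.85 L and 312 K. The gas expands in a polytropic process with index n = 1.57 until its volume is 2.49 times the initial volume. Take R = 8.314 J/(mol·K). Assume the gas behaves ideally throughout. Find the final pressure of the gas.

Polytropic n=1.57: T₂ = T₁(V₁/V₂)^(n−1) = 312×(0.402)^0.57 = 185 K; P₂ = P₁(V₁/V₂)^n = 75.0 kPa.

75.0 kPa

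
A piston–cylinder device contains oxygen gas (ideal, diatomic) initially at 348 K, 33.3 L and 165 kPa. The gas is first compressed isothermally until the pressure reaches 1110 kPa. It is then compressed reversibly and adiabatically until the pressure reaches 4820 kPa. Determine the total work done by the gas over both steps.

n = P₁V₁/(RT₁) = 165×33.3/(8.314×348) = 1.90 mol.
Step 1 — Isothermal: T stays 348 K; PV = const ⇒ V₂ = 4.95 L, P₂ = 1110 kPa.
ΔU = 0 (ideal gas, T constant).
W = nRT ln(V₂/V₁) = 1.90×8.314×348×ln(0.149) = -10500 J.
Q = ΔU + W = -10500 J.
State after step 1: P = 1110 kPa, V = 4.95 L, T = 348 K.
Step 2 — Adiabatic: T₂/T₁ = (P₂/P₁)^((γ−1)/γ) ⇒ T₂ = 348×(4.34)^0.286 = 529 K; V₂ = 1.73 L.
ΔU = nCvΔT = 1.90×20.8×(529−348) = 7160 J.
Q = 0 for an adiabatic process, so W = −ΔU = -7160 J.
Net over both steps: W = -17600 J, Q = -10500 J, ΔU = 7160 J.

-17600 J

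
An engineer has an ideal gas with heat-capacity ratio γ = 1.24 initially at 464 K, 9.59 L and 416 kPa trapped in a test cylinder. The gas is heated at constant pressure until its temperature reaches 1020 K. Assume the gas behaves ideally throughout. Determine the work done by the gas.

n = P₁V₁/(RT₁) = 416×9.59/(8.314×464) = 1.03 mol.
Isobaric: P stays 416 kPa; V/T = const ⇒ T₂ = 1020 K, V₂ = 21.1 L.
W = PΔV = 416×(21.1−9.59) kPa·L = 4780 J.

4780 J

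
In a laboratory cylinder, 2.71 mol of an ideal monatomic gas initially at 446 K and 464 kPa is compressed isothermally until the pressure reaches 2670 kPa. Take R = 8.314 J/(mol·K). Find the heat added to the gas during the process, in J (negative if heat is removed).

-17600 J

V₁ = nRT₁/P₁ = 2.71×8.314×446/464 = 21.7 L.
Isothermal: T stays 446 K; PV = const ⇒ V₂ = 3.76 L, P₂ = 2670 kPa.
ΔU = 0 (ideal gas, T constant).
W = nRT ln(V₂/V₁) = 2.71×8.314×446×ln(0.174) = -17600 J.
Q = ΔU + W = -17600 J.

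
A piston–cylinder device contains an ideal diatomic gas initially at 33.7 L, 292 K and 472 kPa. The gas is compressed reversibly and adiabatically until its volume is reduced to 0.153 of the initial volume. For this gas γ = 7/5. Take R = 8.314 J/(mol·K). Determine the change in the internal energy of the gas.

n = P₁V₁/(RT₁) = 472×33.7/(8.314×292) = 6.55 mol.
Adiabatic: TV^(γ−1) = const ⇒ T₂ = 292×(6.54)^0.400 = 619 K; PV^γ = const ⇒ P₂ = 6540 kPa.
For an ideal gas ΔU = nCvΔT with Cv = (5/2)R = 20.8 J/(mol·K).
ΔU = 6.55×20.8×(619−292) = 44500 J.

44500 J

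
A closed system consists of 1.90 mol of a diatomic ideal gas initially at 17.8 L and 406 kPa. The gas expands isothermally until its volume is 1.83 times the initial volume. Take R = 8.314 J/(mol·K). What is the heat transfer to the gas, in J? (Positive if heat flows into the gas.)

T₁ = P₁V₁/(nR) = 406×17.8/(1.90×8.314) = 457 K.
Isothermal: T stays 457 K; PV = const ⇒ V₂ = 32.6 L, P₂ = 222 kPa.
ΔU = 0 (ideal gas, T constant).
W = nRT ln(V₂/V₁) = 1.90×8.314×457×ln(1.83) = 4370 J.
Q = ΔU + W = 4370 J.

4370 J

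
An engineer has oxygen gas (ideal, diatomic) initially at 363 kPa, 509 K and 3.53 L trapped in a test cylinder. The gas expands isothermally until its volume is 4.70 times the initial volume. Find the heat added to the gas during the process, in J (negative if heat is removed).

n = P₁V₁/(RT₁) = 363×3.53/(8.314×509) = 0.303 mol.
Isothermal: T stays 509 K; PV = const ⇒ V₂ = 16.6 L, P₂ = 77.2 kPa.
ΔU = 0 (ideal gas, T constant).
W = nRT ln(V₂/V₁) = 0.303×8.314×509×ln(4.70) = 1980 J.
Q = ΔU + W = 1980 J.

1980 J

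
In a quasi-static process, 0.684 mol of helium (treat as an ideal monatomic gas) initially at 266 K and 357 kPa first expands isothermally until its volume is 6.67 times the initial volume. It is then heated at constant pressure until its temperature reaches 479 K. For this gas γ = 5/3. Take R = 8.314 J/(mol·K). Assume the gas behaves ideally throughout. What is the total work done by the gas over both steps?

V₁ = nRT₁/P₁ = 0.684×8.314×266/357 = 4.24 L.
Step 1 — Isothermal: T stays 266 K; PV = const ⇒ V₂ = 28.3 L, P₂ = 53.5 kPa.
ΔU = 0 (ideal gas, T constant).
W = nRT ln(V₂/V₁) = 0.684×8.314×266×ln(6.67) = 2870 J.
Q = ΔU + W = 2870 J.
State after step 1: P = 53.5 kPa, V = 28.3 L, T = 266 K.
Step 2 — Isobaric: P stays 53.5 kPa; V/T = const ⇒ T₂ = 479 K, V₂ = 50.9 L.
W = PΔV = 53.5×(50.9−28.3) kPa·L = 1210 J.
ΔU = nCvΔT = 0.684×12.5×(479−266) = 1820 J.
Q = ΔU + W = nCpΔT = 3030 J.
Net over both steps: W = 4080 J, Q = 5900 J, ΔU = 1820 J.

4080 J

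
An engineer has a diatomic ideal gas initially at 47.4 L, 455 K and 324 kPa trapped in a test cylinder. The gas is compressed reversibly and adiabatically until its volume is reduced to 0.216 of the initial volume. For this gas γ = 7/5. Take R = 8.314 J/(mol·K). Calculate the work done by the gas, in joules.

-32500 J

n = P₁V₁/(RT₁) = 324×47.4/(8.314×455) = 4.06 mol.
Adiabatic: TV^(γ−1) = const ⇒ T₂ = 455×(4.63)^0.400 = 840 K; PV^γ = const ⇒ P₂ = 2770 kPa.
ΔU = nCvΔT = 4.06×20.8×(840−455) = 32500 J.
Q = 0 for an adiabatic process, so W = −ΔU = -32500 J.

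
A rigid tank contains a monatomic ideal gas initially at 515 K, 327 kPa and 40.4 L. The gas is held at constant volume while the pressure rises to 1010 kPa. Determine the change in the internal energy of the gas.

41400 J

n = P₁V₁/(RT₁) = 327×40.4/(8.314×515) = 3.09 mol.
Isochoric: V stays 40.4 L; P/T = const ⇒ T₂ = 1590 K, P₂ = 1010 kPa.
For an ideal gas ΔU = nCvΔT with Cv = (3/2)R = 12.5 J/(mol·K).
ΔU = 3.09×12.5×(1590−515) = 41400 J.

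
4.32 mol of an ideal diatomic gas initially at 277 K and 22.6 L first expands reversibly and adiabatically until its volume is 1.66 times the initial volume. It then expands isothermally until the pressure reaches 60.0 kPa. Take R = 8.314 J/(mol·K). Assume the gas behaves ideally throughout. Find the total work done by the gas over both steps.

P₁ = nRT₁/V₁ = 4.32×8.314×277/22.6 = 440 kPa.
Step 1 — Adiabatic: TV^(γ−1) = const ⇒ T₂ = 277×(0.602)^0.400 = 226 K; PV^γ = const ⇒ P₂ = 217 kPa.
ΔU = nCvΔT = 4.32×20.8×(226−277) = -4560 J.
Q = 0 for an adiabatic process, so W = −ΔU = 4560 J.
State after step 1: P = 217 kPa, V = 37.5 L, T = 226 K.
Step 2 — Isothermal: T stays 226 K; PV = const ⇒ V₂ = 135 L, P₂ = 60.0 kPa.
ΔU = 0 (ideal gas, T constant).
W = nRT ln(V₂/V₁) = 4.32×8.314×226×ln(3.61) = 10400 J.
Q = ΔU + W = 10400 J.
Net over both steps: W = 15000 J, Q = 10400 J, ΔU = -4560 J.

15000 J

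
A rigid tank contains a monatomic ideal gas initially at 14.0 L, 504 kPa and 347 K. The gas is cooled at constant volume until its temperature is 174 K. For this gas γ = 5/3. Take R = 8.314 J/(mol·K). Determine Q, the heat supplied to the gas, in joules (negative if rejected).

-5280 J

n = P₁V₁/(RT₁) = 504×14.0/(8.314×347) = 2.45 mol.
Isochoric: V stays 14.0 L; P/T = const ⇒ T₂ = 174 K, P₂ = 253 kPa.
W = 0 (no volume change).
ΔU = nCvΔT = 2.45×12.5×(174−347) = -5280 J.
Q = ΔU = -5280 J.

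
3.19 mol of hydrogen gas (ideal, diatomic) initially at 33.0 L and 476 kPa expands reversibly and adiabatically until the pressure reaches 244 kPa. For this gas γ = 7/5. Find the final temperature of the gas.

489 K

T₁ = P₁V₁/(nR) = 476×33.0/(3.19×8.314) = 592 K.
Adiabatic: T₂/T₁ = (P₂/P₁)^((γ−1)/γ) ⇒ T₂ = 592×(0.513)^0.286 = 489 K; V₂ = 53.2 L.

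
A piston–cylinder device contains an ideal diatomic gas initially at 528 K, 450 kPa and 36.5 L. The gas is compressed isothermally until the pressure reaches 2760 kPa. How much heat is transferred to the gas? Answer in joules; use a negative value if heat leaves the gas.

-29800 J

n = P₁V₁/(RT₁) = 450×36.5/(8.314×528) = 3.74 mol.
Isothermal: T stays 528 K; PV = const ⇒ V₂ = 5.95 L, P₂ = 2760 kPa.
ΔU = 0 (ideal gas, T constant).
W = nRT ln(V₂/V₁) = 3.74×8.314×528×ln(0.163) = -29800 J.
Q = ΔU + W = -29800 J.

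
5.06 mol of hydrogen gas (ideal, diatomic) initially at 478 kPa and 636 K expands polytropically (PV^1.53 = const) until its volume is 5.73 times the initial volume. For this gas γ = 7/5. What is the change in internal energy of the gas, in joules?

-40400 J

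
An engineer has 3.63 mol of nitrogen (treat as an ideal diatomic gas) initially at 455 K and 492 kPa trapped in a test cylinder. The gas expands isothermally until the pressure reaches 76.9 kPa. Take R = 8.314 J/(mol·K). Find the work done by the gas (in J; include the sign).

V₁ = nRT₁/P₁ = 3.63×8.314×455/492 = 27.9 L.
Isothermal: T stays 455 K; PV = const ⇒ V₂ = 179 L, P₂ = 76.9 kPa.
W = nRT ln(V₂/V₁) = 3.63×8.314×455×ln(6.40) = 25500 J.

25500 J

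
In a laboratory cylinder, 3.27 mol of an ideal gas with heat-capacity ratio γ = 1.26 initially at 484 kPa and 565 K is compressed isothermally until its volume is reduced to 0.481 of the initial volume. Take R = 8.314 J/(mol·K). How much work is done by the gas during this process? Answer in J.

V₁ = nRT₁/P₁ = 3.27×8.314×565/484 = 31.7 L.
Isothermal: T stays 565 K; PV = const ⇒ V₂ = 15.3 L, P₂ = 1010 kPa.
W = nRT ln(V₂/V₁) = 3.27×8.314×565×ln(0.481) = -11200 J.

-11200 J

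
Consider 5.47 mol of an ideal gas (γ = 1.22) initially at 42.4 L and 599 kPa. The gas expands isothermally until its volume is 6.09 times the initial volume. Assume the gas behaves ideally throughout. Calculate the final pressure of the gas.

98.4 kPa

T₁ = P₁V₁/(nR) = 599×42.4/(5.47×8.314) = 558 K.
Isothermal: T stays 558 K; PV = const ⇒ V₂ = 258 L, P₂ = 98.4 kPa.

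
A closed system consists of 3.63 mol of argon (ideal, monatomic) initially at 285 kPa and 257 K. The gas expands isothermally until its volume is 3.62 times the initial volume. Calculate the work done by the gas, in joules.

V₁ = nRT₁/P₁ = 3.63×8.314×257/285 = 27.2 L.
Isothermal: T stays 257 K; PV = const ⇒ V₂ = 98.5 L, P₂ = 78.7 kPa.
W = nRT ln(V₂/V₁) = 3.63×8.314×257×ln(3.62) = 9980 J.

9980 J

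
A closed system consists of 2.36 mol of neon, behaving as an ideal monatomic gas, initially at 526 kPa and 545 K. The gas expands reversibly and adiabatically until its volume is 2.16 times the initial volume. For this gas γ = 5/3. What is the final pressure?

146 kPa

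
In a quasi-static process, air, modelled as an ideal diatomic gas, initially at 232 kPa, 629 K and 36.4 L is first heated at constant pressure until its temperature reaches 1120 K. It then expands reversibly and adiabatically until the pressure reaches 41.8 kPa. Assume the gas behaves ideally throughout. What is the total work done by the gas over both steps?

21100 J

n = P₁V₁/(RT₁) = 232×36.4/(8.314×629) = 1.61 mol.
Step 1 — Isobaric: P stays 232 kPa; V/T = const ⇒ T₂ = 1120 K, V₂ = 64.8 L.
W = PΔV = 232×(64.8−36.4) kPa·L = 6590 J.
ΔU = nCvΔT = 1.61×20.8×(1120−629) = 16500 J.
Q = ΔU + W = nCpΔT = 23100 J.
State after step 1: P = 232 kPa, V = 64.8 L, T = 1120 K.
Step 2 — Adiabatic: T₂/T₁ = (P₂/P₁)^((γ−1)/γ) ⇒ T₂ = 1120×(0.180)^0.286 = 686 K; V₂ = 220 L.
ΔU = nCvΔT = 1.61×20.8×(686−1120) = -14600 J.
Q = 0 for an adiabatic process, so W = −ΔU = 14600 J.
Net over both steps: W = 21100 J, Q = 23100 J, ΔU = 1930 J.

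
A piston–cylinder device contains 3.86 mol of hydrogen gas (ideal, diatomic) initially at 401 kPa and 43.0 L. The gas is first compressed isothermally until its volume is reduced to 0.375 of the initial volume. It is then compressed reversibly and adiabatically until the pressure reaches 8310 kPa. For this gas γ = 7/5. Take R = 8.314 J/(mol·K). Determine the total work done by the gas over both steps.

T₁ = P₁V₁/(nR) = 401×43.0/(3.86×8.314) = 537 K.
Step 1 — Isothermal: T stays 537 K; PV = const ⇒ V₂ = 16.1 L, P₂ = 1070 kPa.
ΔU = 0 (ideal gas, T constant).
W = nRT ln(V₂/V₁) = 3.86×8.314×537×ln(0.375) = -16900 J.
Q = ΔU + W = -16900 J.
State after step 1: P = 1070 kPa, V = 16.1 L, T = 537 K.
Step 2 — Adiabatic: T₂/T₁ = (P₂/P₁)^((γ−1)/γ) ⇒ T₂ = 537×(7.77)^0.286 = 965 K; V₂ = 3.73 L.
ΔU = nCvΔT = 3.86×20.8×(965−537) = 34300 J.
Q = 0 for an adiabatic process, so W = −ΔU = -34300 J.
Net over both steps: W = -51200 J, Q = -16900 J, ΔU = 34300 J.

-51200 J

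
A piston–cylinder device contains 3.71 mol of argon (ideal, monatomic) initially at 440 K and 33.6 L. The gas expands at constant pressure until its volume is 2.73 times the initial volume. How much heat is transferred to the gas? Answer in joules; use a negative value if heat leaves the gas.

58700 J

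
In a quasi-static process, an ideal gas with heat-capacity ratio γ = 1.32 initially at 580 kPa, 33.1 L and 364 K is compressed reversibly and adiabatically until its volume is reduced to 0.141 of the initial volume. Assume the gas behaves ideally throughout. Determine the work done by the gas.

-52300 J

n = P₁V₁/(RT₁) = 580×33.1/(8.314×364) = 6.34 mol.
Adiabatic: TV^(γ−1) = const ⇒ T₂ = 364×(7.09)^0.320 = 681 K; PV^γ = const ⇒ P₂ = 7700 kPa.
ΔU = nCvΔT = 6.34×26.0×(681−364) = 52300 J.
Q = 0 for an adiabatic process, so W = −ΔU = -52300 J.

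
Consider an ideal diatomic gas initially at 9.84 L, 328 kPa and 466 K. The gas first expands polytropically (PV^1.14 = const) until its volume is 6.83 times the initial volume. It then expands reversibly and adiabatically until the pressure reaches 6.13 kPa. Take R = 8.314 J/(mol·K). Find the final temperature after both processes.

214 K

n = P₁V₁/(RT₁) = 328×9.84/(8.314×466) = 0.833 mol.
Step 1 — Polytropic n=1.14: T₂ = T₁(V₁/V₂)^(n−1) = 466×(0.146)^0.14 = 356 K; P₂ = P₁(V₁/V₂)^n = 36.7 kPa.
W = (P₁V₁−P₂V₂)/(n−1) = (328×9.84−36.7×67.2)/0.14 = 5440 J.
ΔU = nCvΔT = 0.833×20.8×(356−466) = -1900 J.
Q = ΔU + W = 3530 J.
State after step 1: P = 36.7 kPa, V = 67.2 L, T = 356 K.
Step 2 — Adiabatic: T₂/T₁ = (P₂/P₁)^((γ−1)/γ) ⇒ T₂ = 356×(0.167)^0.286 = 214 K; V₂ = 241 L.
ΔU = nCvΔT = 0.833×20.8×(214−356) = -2470 J.
Q = 0 for an adiabatic process, so W = −ΔU = 2470 J.
Net over both steps: W = 7910 J, Q = 3530 J, ΔU = -4370 J.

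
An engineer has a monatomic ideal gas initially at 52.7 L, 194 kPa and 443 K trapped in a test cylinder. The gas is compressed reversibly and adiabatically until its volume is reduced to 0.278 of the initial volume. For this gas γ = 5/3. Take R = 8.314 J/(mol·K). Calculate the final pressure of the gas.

1640 kPa

Adiabatic: TV^(γ−1) = const ⇒ T₂ = 443×(3.60)^0.667 = 1040 K; PV^γ = const ⇒ P₂ = 1640 kPa.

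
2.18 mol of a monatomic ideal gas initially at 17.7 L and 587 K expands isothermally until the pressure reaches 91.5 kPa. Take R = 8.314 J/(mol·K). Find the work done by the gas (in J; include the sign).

20000 J

P₁ = nRT₁/V₁ = 2.18×8.314×587/17.7 = 601 kPa.
Isothermal: T stays 587 K; PV = const ⇒ V₂ = 116 L, P₂ = 91.5 kPa.
W = nRT ln(V₂/V₁) = 2.18×8.314×587×ln(6.57) = 20000 J.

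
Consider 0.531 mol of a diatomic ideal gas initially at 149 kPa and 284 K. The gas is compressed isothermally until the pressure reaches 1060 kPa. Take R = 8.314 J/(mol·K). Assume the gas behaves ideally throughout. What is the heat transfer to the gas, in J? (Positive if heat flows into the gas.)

-2460 J

V₁ = nRT₁/P₁ = 0.531×8.314×284/149 = 8.41 L.
Isothermal: T stays 284 K; PV = const ⇒ V₂ = 1.18 L, P₂ = 1060 kPa.
ΔU = 0 (ideal gas, T constant).
W = nRT ln(V₂/V₁) = 0.531×8.314×284×ln(0.141) = -2460 J.
Q = ΔU + W = -2460 J.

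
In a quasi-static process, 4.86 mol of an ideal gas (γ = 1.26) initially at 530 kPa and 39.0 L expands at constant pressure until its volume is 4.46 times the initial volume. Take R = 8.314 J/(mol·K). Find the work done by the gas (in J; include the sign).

71500 J

T₁ = P₁V₁/(nR) = 530×39.0/(4.86×8.314) = 512 K.
Isobaric: P stays 530 kPa; V/T = const ⇒ T₂ = 2280 K, V₂ = 174 L.
W = PΔV = 530×(174−39.0) kPa·L = 71500 J.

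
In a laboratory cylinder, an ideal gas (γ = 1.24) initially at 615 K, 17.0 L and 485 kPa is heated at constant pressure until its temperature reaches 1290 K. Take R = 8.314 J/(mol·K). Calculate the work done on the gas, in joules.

n = P₁V₁/(RT₁) = 485×17.0/(8.314×615) = 1.61 mol.
Isobaric: P stays 485 kPa; V/T = const ⇒ T₂ = 1290 K, V₂ = 35.7 L.
W = PΔV = 485×(35.7−17.0) kPa·L = 9050 J.
Work done on the gas = −W_by = -9050 J.

-9050 J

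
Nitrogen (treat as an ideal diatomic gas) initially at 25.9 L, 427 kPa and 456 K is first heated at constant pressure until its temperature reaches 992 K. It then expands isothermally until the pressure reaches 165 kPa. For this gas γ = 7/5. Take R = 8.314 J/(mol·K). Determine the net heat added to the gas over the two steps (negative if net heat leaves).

68400 J

n = P₁V₁/(RT₁) = 427×25.9/(8.314×456) = 2.92 mol.
Step 1 — Isobaric: P stays 427 kPa; V/T = const ⇒ T₂ = 992 K, V₂ = 56.3 L.
W = PΔV = 427×(56.3−25.9) kPa·L = 13000 J.
ΔU = nCvΔT = 2.92×20.8×(992−456) = 32500 J.
Q = ΔU + W = nCpΔT = 45500 J.
State after step 1: P = 427 kPa, V = 56.3 L, T = 992 K.
Step 2 — Isothermal: T stays 992 K; PV = const ⇒ V₂ = 146 L, P₂ = 165 kPa.
ΔU = 0 (ideal gas, T constant).
W = nRT ln(V₂/V₁) = 2.92×8.314×992×ln(2.59) = 22900 J.
Q = ΔU + W = 22900 J.
Net over both steps: W = 35900 J, Q = 68400 J, ΔU = 32500 J.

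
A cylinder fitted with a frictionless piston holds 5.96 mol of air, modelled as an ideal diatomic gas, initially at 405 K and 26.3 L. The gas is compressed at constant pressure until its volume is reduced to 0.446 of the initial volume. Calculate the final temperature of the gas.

181 K

P₁ = nRT₁/V₁ = 5.96×8.314×405/26.3 = 763 kPa.
Isobaric: P stays 763 kPa; V/T = const ⇒ T₂ = 181 K, V₂ = 11.7 L.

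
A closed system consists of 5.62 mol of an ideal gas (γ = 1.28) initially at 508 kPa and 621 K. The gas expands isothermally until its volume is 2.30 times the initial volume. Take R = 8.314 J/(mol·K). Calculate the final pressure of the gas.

221 kPa

V₁ = nRT₁/P₁ = 5.62×8.314×621/508 = 57.1 L.
Isothermal: T stays 621 K; PV = const ⇒ V₂ = 131 L, P₂ = 221 kPa.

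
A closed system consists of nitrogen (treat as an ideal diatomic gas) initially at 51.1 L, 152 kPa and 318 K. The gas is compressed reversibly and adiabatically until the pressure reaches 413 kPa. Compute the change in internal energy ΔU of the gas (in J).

6420 J

n = P₁V₁/(RT₁) = 152×51.1/(8.314×318) = 2.94 mol.
Adiabatic: T₂/T₁ = (P₂/P₁)^((γ−1)/γ) ⇒ T₂ = 318×(2.72)^0.286 = 423 K; V₂ = 25.0 L.
For an ideal gas ΔU = nCvΔT with Cv = (5/2)R = 20.8 J/(mol·K).
ΔU = 2.94×20.8×(423−318) = 6420 J.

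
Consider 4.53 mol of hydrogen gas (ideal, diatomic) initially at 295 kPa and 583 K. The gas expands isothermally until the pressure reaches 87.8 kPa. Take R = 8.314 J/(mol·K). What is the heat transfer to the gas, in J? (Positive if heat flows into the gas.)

V₁ = nRT₁/P₁ = 4.53×8.314×583/295 = 74.4 L.
Isothermal: T stays 583 K; PV = const ⇒ V₂ = 250 L, P₂ = 87.8 kPa.
ΔU = 0 (ideal gas, T constant).
W = nRT ln(V₂/V₁) = 4.53×8.314×583×ln(3.36) = 26600 J.
Q = ΔU + W = 26600 J.

26600 J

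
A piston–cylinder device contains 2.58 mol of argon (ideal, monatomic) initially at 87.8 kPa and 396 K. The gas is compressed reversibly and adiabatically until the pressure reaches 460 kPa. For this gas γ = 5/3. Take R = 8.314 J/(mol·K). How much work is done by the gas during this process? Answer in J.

V₁ = nRT₁/P₁ = 2.58×8.314×396/87.8 = 96.7 L.
Adiabatic: T₂/T₁ = (P₂/P₁)^((γ−1)/γ) ⇒ T₂ = 396×(5.24)^0.400 = 768 K; V₂ = 35.8 L.
ΔU = nCvΔT = 2.58×12.5×(768−396) = 12000 J.
Q = 0 for an adiabatic process, so W = −ΔU = -12000 J.

-12000 J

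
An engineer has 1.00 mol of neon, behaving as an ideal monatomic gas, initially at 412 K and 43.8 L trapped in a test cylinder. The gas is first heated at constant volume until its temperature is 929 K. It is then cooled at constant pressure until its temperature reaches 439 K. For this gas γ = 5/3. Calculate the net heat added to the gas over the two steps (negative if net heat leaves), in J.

P₁ = nRT₁/V₁ = 1.00×8.314×412/43.8 = 78.2 kPa.
Step 1 — Isochoric: V stays 43.8 L; P/T = const ⇒ T₂ = 929 K, P₂ = 176 kPa.
W = 0 (no volume change).
ΔU = nCvΔT = 1.00×12.5×(929−412) = 6450 J.
Q = ΔU = 6450 J.
State after step 1: P = 176 kPa, V = 43.8 L, T = 929 K.
Step 2 — Isobaric: P stays 176 kPa; V/T = const ⇒ T₂ = 439 K, V₂ = 20.7 L.
W = PΔV = 176×(20.7−43.8) kPa·L = -4070 J.
ΔU = nCvΔT = 1.00×12.5×(439−929) = -6110 J.
Q = ΔU + W = nCpΔT = -10200 J.
Net over both steps: W = -4070 J, Q = -3740 J, ΔU = 337 J.

-3740 J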